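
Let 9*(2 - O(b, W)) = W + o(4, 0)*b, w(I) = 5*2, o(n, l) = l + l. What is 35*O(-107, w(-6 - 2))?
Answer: 280/9 ≈ 31.111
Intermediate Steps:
o(n, l) = 2*l
w(I) = 10
O(b, W) = 2 - W/9 (O(b, W) = 2 - (W + (2*0)*b)/9 = 2 - (W + 0*b)/9 = 2 - (W + 0)/9 = 2 - W/9)
35*O(-107, w(-6 - 2)) = 35*(2 - ⅑*10) = 35*(2 - 10/9) = 35*(8/9) = 280/9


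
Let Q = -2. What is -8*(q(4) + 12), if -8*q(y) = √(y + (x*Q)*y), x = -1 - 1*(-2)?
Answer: -96 + 2*I ≈ -96.0 + 2.0*I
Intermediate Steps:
x = 1 (x = -1 + 2 = 1)
q(y) = -√(-y)/8 (q(y) = -√(y + (1*(-2))*y)/8 = -√(y - 2*y)/8 = -√(-y)/8)
-8*(q(4) + 12) = -8*(-2*I/8 + 12) = -8*(-I/4 + 12) = -8*(12 - I/4) = -96 + 2*I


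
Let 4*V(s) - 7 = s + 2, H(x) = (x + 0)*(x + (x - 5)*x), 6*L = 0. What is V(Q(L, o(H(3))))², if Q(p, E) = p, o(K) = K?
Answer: 81/16 ≈ 5.0625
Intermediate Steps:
L = 0 (L = (⅙)*0 = 0)
H(x) = x*(x + x*(-5 + x)) (H(x) = x*(x + (-5 + x)*x) = x*(x + x*(-5 + x)))
V(s) = 9/4 + s/4 (V(s) = 7/4 + (s + 2)/4 = 7/4 + (2 + s)/4 = 7/4 + (½ + s/4) = 9/4 + s/4)
V(Q(L, o(H(3))))² = (9/4 + (¼)*0)² = (9/4 + 0)² = (9/4)² = 81/16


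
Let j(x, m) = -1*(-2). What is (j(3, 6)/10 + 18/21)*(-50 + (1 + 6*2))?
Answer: -1369/35 ≈ -39.114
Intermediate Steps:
j(x, m) = 2
(j(3, 6)/10 + 18/21)*(-50 + (1 + 6*2)) = (2/10 + 18/21)*(-50 + (1 + 6*2)) = (2*(⅒) + 18*(1/21))*(-50 + (1 + 12)) = (⅕ + 6/7)*(-50 + 13) = (37/35)*(-37) = -1369/35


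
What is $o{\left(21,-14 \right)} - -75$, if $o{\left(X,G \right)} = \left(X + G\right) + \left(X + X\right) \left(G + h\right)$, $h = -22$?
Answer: $-1430$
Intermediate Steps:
$o{\left(X,G \right)} = G + X + 2 X \left(-22 + G\right)$ ($o{\left(X,G \right)} = \left(X + G\right) + \left(X + X\right) \left(G - 22\right) = \left(G + X\right) + 2 X \left(-22 + G\right) = G + X + 2 X \left(-22 + G\right)$)
$o{\left(21,-14 \right)} - -75 = \left(-14 - 903 + 2 \left(-14\right) 21\right) - -75 = \left(-14 - 903 - 588\right) + 75 = -1505 + 75 = -1430$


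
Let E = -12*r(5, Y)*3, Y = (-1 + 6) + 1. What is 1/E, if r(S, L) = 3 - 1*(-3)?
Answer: -1/216 ≈ -0.0046296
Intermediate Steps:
Y = 6 (Y = 5 + 1 = 6)
r(S, L) = 6 (r(S, L) = 3 + 3 = 6)
E = -216 (E = -12*6*3 = -72*3 = -216)
1/E = 1/(-216) = -1/216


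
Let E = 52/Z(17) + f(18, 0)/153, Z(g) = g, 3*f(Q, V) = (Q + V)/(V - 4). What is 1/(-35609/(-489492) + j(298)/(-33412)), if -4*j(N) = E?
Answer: 556066827936/40464794873 ≈ 13.742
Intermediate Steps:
f(Q, V) = (Q + V)/(3*(-4 + V)) (f(Q, V) = ((Q + V)/(V - 4))/3 = ((Q + V)/(-4 + V))/3 = (Q + V)/(3*(-4 + V)))
E = 311/102 (E = 52/17 + ((18 + 0)/(3*(-4 + 0)))/153 = 52*(1/17) + ((1/3)*18/(-4))*(1/153) = 52/17 + ((1/3)*(-1/4)*18)*(1/153) = 52/17 - 3/2*1/153 = 52/17 - 1/102 = 311/102 ≈ 3.0490)
j(N) = -311/408 (j(N) = -1/4*311/102 = -311/408)
1/(-35609/(-489492) + j(298)/(-33412)) = 1/(-35609/(-489492) - 311/408/(-33412)) = 1/(-35609*(-1/489492) - 311/408*(-1/33412)) = 1/(35609/489492 + 311/13632096) = 1/(40464794873/556066827936) = 556066827936/40464794873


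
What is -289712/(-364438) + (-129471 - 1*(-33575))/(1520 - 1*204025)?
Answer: 46808137504/36900258595 ≈ 1.2685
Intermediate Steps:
-289712/(-364438) + (-129471 - 1*(-33575))/(1520 - 1*204025) = -289712*(-1/364438) + (-129471 + 33575)/(1520 - 204025) = 144856/182219 - 95896/(-202505) = 144856/182219 - 95896*(-1/202505) = 144856/182219 + 95896/202505 = 46808137504/36900258595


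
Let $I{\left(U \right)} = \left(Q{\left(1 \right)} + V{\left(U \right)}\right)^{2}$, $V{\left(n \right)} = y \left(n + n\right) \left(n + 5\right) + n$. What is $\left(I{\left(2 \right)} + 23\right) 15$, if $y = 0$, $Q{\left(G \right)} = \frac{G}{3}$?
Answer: $\frac{1280}{3} \approx 426.67$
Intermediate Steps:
$Q{\left(G \right)} = \frac{G}{3}$ ($Q{\left(G \right)} = G \frac{1}{3} = \frac{G}{3}$)
$V{\left(n \right)} = n$ ($V{\left(n \right)} = 0 \left(n + n\right) \left(n + 5\right) + n = 0 \cdot 2 n \left(5 + n\right) + n = 0 + n = n$)
$I{\left(U \right)} = \left(\frac{1}{3} + U\right)^{2}$ ($I{\left(U \right)} = \left(\frac{1}{3} \cdot 1 + U\right)^{2} = \left(\frac{1}{3} + U\right)^{2}$)
$\left(I{\left(2 \right)} + 23\right) 15 = \left(\frac{\left(1 + 3 \cdot 2\right)^{2}}{9} + 23\right) 15 = \left(\frac{\left(1 + 6\right)^{2}}{9} + 23\right) 15 = \left(\frac{7^{2}}{9} + 23\right) 15 = \left(\frac{1}{9} \cdot 49 + 23\right) 15 = \left(\frac{49}{9} + 23\right) 15 = \frac{256}{9} \cdot 15 = \frac{1280}{3}$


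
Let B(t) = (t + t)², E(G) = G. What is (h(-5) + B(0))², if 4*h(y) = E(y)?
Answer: 25/16 ≈ 1.5625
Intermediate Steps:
B(t) = 4*t² (B(t) = (2*t)² = 4*t²)
h(y) = y/4
(h(-5) + B(0))² = ((¼)*(-5) + 4*0²)² = (-5/4 + 4*0)² = (-5/4 + 0)² = (-5/4)² = 25/16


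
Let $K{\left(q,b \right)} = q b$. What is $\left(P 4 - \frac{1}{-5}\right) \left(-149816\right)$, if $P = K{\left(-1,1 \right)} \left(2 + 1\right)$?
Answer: $\frac{8839144}{5} \approx 1.7678 \cdot 10^{6}$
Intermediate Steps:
$K{\left(q,b \right)} = b q$
$P = -3$ ($P = 1 \left(-1\right) \left(2 + 1\right) = \left(-1\right) 3 = -3$)
$\left(P 4 - \frac{1}{-5}\right) \left(-149816\right) = \left(\left(-3\right) 4 - \frac{1}{-5}\right) \left(-149816\right) = \left(-12 - - \frac{1}{5}\right) \left(-149816\right) = \left(-12 + \frac{1}{5}\right) \left(-149816\right) = \left(- \frac{59}{5}\right) \left(-149816\right) = \frac{8839144}{5}$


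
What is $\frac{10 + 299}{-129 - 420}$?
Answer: $- \frac{103}{183} \approx -0.56284$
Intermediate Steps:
$\frac{10 + 299}{-129 - 420} = \frac{309}{-549} = 309 \left(- \frac{1}{549}\right) = - \frac{103}{183}$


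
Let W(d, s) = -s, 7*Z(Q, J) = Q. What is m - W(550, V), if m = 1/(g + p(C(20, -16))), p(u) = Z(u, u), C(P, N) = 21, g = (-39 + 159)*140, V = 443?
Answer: 7443730/16803 ≈ 443.00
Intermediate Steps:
g = 16800 (g = 120*140 = 16800)
Z(Q, J) = Q/7
p(u) = u/7
m = 1/16803 (m = 1/(16800 + (⅐)*21) = 1/(16800 + 3) = 1/16803 ≈ 5.9513e-5)
m - W(550, V) = 1/16803 - (-1)*443 = 1/16803 - 1*(-443) = 1/16803 + 443 = 7443730/16803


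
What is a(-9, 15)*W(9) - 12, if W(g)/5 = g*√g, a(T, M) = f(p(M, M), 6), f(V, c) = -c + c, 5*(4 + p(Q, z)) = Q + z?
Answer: -12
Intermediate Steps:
p(Q, z) = -4 + Q/5 + z/5 (p(Q, z) = -4 + (Q + z)/5 = -4 + (Q/5 + z/5) = -4 + Q/5 + z/5)
f(V, c) = 0
a(T, M) = 0
W(g) = 5*g^(3/2) (W(g) = 5*(g*√g) = 5*g^(3/2))
a(-9, 15)*W(9) - 12 = 0*(5*9^(3/2)) - 12 = 0*(5*27) - 12 = 0*135 - 12 = 0 - 12 = -12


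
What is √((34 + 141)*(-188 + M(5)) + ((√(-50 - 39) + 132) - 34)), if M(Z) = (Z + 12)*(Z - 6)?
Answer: √(-35777 + I*√89) ≈ 0.025 + 189.15*I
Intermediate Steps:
M(Z) = (-6 + Z)*(12 + Z) (M(Z) = (12 + Z)*(-6 + Z) = (-6 + Z)*(12 + Z))
√((34 + 141)*(-188 + M(5)) + ((√(-50 - 39) + 132) - 34)) = √((34 + 141)*(-188 + (-72 + 5² + 6*5)) + ((√(-50 - 39) + 132) - 34)) = √(175*(-188 + (-72 + 25 + 30)) + ((√(-89) + 132) - 34)) = √(175*(-188 - 17) + ((I*√89 + 132) - 34)) = √(175*(-205) + ((132 + I*√89) - 34)) = √(-35875 + (98 + I*√89)) = √(-35777 + I*√89)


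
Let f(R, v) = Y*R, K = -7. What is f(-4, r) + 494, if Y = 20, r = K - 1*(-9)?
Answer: 414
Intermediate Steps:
r = 2 (r = -7 - 1*(-9) = -7 + 9 = 2)
f(R, v) = 20*R
f(-4, r) + 494 = 20*(-4) + 494 = -80 + 494 = 414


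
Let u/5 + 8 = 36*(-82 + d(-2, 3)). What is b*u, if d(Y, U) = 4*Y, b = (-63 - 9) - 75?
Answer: 2387280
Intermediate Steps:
b = -147 (b = -72 - 75 = -147)
u = -16240 (u = -40 + 5*(36*(-82 + 4*(-2))) = -40 + 5*(36*(-82 - 8)) = -40 + 5*(36*(-90)) = -40 + 5*(-3240) = -40 - 16200 = -16240)
b*u = -147*(-16240) = 2387280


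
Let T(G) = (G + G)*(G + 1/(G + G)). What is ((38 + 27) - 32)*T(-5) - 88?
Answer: 1595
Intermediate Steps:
T(G) = 2*G*(G + 1/(2*G)) (T(G) = (2*G)*(G + 1/(2*G)) = 2*G*(G + 1/(2*G)))
((38 + 27) - 32)*T(-5) - 88 = ((38 + 27) - 32)*(1 + 2*(-5)²) - 88 = (65 - 32)*(1 + 2*25) - 88 = 33*(1 + 50) - 88 = 33*51 - 88 = 1683 - 88 = 1595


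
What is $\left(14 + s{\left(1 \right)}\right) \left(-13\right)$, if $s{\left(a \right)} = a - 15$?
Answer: $0$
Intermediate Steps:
$s{\left(a \right)} = -15 + a$ ($s{\left(a \right)} = a - 15 = -15 + a$)
$\left(14 + s{\left(1 \right)}\right) \left(-13\right) = \left(14 + \left(-15 + 1\right)\right) \left(-13\right) = \left(14 - 14\right) \left(-13\right) = 0 \left(-13\right) = 0$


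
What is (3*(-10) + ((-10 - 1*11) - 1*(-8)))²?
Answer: 1849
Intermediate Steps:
(3*(-10) + ((-10 - 1*11) - 1*(-8)))² = (-30 + ((-10 - 11) + 8))² = (-30 + (-21 + 8))² = (-30 - 13)² = (-43)² = 1849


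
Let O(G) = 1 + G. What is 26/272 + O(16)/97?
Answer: 3573/13192 ≈ 0.27085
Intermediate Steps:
26/272 + O(16)/97 = 26/272 + (1 + 16)/97 = 26*(1/272) + 17*(1/97) = 13/136 + 17/97 = 3573/13192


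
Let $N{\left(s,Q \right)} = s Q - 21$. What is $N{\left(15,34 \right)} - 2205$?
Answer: $-1716$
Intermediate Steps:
$N{\left(s,Q \right)} = -21 + Q s$ ($N{\left(s,Q \right)} = Q s - 21 = -21 + Q s$)
$N{\left(15,34 \right)} - 2205 = \left(-21 + 34 \cdot 15\right) - 2205 = \left(-21 + 510\right) - 2205 = 489 - 2205 = -1716$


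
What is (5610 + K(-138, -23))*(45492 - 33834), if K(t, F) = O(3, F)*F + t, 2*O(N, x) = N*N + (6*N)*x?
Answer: 118089711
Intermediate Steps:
O(N, x) = N²/2 + 3*N*x (O(N, x) = (N*N + (6*N)*x)/2 = (N² + 6*N*x)/2 = N²/2 + 3*N*x)
K(t, F) = t + F*(9/2 + 9*F) (K(t, F) = ((½)*3*(3 + 6*F))*F + t = (9/2 + 9*F)*F + t = F*(9/2 + 9*F) + t = t + F*(9/2 + 9*F))
(5610 + K(-138, -23))*(45492 - 33834) = (5610 + (-138 + 9*(-23)² + (9/2)*(-23)))*(45492 - 33834) = (5610 + (-138 + 9*529 - 207/2))*11658 = (5610 + (-138 + 4761 - 207/2))*11658 = (5610 + 9039/2)*11658 = (20259/2)*11658 = 118089711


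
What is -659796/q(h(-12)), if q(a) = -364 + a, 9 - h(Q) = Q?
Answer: 659796/343 ≈ 1923.6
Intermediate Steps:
h(Q) = 9 - Q
-659796/q(h(-12)) = -659796/(-364 + (9 - 1*(-12))) = -659796/(-364 + (9 + 12)) = -659796/(-364 + 21) = -659796/(-343) = -659796*(-1/343) = 659796/343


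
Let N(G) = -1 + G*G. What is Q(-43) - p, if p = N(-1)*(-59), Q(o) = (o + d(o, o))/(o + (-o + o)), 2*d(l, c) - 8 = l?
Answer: 121/86 ≈ 1.4070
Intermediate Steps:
d(l, c) = 4 + l/2
N(G) = -1 + G**2
Q(o) = (4 + 3*o/2)/o (Q(o) = (o + (4 + o/2))/(o + (-o + o)) = (4 + 3*o/2)/(o + 0) = (4 + 3*o/2)/o)
p = 0 (p = (-1 + (-1)**2)*(-59) = (-1 + 1)*(-59) = 0*(-59) = 0)
Q(-43) - p = (3/2 + 4/(-43)) - 1*0 = (3/2 + 4*(-1/43)) + 0 = (3/2 - 4/43) + 0 = 121/86 + 0 = 121/86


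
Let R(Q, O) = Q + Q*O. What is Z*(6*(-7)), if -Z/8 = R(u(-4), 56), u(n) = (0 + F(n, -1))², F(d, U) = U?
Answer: 19152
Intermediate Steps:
u(n) = 1 (u(n) = (0 - 1)² = (-1)² = 1)
R(Q, O) = Q + O*Q
Z = -456 (Z = -8*(1 + 56) = -8*57 = -456)
Z*(6*(-7)) = -2736*(-7) = -456*(-42) = 19152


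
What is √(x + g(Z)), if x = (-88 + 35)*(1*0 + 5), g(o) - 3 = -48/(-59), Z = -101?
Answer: I*√909190/59 ≈ 16.161*I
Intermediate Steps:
g(o) = 225/59 (g(o) = 3 - 48/(-59) = 3 - 48*(-1/59) = 3 + 48/59 = 225/59)
x = -265 (x = -53*(0 + 5) = -53*5 = -265)
√(x + g(Z)) = √(-265 + 225/59) = √(-15410/59) = I*√909190/59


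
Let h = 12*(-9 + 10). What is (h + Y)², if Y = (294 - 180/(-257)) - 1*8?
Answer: 5893018756/66049 ≈ 89222.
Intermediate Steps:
h = 12 (h = 12*1 = 12)
Y = 73682/257 (Y = (294 - 180*(-1)/257) - 8 = (294 - 1*(-180/257)) - 8 = (294 + 180/257) - 8 = 75738/257 - 8 = 73682/257 ≈ 286.70)
(h + Y)² = (12 + 73682/257)² = (76766/257)² = 5893018756/66049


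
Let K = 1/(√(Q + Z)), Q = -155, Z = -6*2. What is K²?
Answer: -1/167 ≈ -0.0059880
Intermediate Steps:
Z = -12
K = -I*√167/167 (K = 1/(√(-155 - 12)) = 1/(√(-167)) = 1/(I*√167) = -I*√167/167 ≈ -0.077382*I)
K² = (-I*√167/167)² = -1/167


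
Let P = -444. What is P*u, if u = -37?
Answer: 16428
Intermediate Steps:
P*u = -444*(-37) = 16428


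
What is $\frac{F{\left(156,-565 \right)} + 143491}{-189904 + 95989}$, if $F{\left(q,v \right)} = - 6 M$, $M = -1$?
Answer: $- \frac{143497}{93915} \approx -1.5279$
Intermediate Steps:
$F{\left(q,v \right)} = 6$ ($F{\left(q,v \right)} = \left(-6\right) \left(-1\right) = 6$)
$\frac{F{\left(156,-565 \right)} + 143491}{-189904 + 95989} = \frac{6 + 143491}{-189904 + 95989} = \frac{143497}{-93915} = 143497 \left(- \frac{1}{93915}\right) = - \frac{143497}{93915}$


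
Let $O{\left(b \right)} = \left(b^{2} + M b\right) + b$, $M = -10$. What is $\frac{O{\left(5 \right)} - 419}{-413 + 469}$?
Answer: $- \frac{439}{56} \approx -7.8393$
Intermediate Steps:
$O{\left(b \right)} = b^{2} - 9 b$ ($O{\left(b \right)} = \left(b^{2} - 10 b\right) + b = b^{2} - 9 b$)
$\frac{O{\left(5 \right)} - 419}{-413 + 469} = \frac{5 \left(-9 + 5\right) - 419}{-413 + 469} = \frac{5 \left(-4\right) - 419}{56} = \left(-20 - 419\right) \frac{1}{56} = \left(-439\right) \frac{1}{56} = - \frac{439}{56}$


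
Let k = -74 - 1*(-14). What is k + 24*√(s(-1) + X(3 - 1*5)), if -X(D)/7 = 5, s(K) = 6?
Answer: -60 + 24*I*√29 ≈ -60.0 + 129.24*I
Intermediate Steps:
X(D) = -35 (X(D) = -7*5 = -35)
k = -60 (k = -74 + 14 = -60)
k + 24*√(s(-1) + X(3 - 1*5)) = -60 + 24*√(6 - 35) = -60 + 24*√(-29) = -60 + 24*(I*√29) = -60 + 24*I*√29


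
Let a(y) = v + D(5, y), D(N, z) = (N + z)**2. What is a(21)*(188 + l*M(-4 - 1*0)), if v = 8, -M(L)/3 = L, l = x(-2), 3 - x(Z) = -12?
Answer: 251712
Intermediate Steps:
x(Z) = 15 (x(Z) = 3 - 1*(-12) = 3 + 12 = 15)
l = 15
M(L) = -3*L
a(y) = 8 + (5 + y)**2
a(21)*(188 + l*M(-4 - 1*0)) = (8 + (5 + 21)**2)*(188 + 15*(-3*(-4 - 1*0))) = (8 + 26**2)*(188 + 15*(-3*(-4 + 0))) = (8 + 676)*(188 + 15*(-3*(-4))) = 684*(188 + 15*12) = 684*(188 + 180) = 684*368 = 251712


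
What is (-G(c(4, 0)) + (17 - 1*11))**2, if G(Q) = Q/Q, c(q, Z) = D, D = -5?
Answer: 25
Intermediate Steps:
c(q, Z) = -5
G(Q) = 1
(-G(c(4, 0)) + (17 - 1*11))**2 = (-1*1 + (17 - 1*11))**2 = (-1 + (17 - 11))**2 = (-1 + 6)**2 = 5**2 = 25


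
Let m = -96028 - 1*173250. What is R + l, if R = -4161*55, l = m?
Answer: -498133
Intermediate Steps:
m = -269278 (m = -96028 - 173250 = -269278)
l = -269278
R = -228855
R + l = -228855 - 269278 = -498133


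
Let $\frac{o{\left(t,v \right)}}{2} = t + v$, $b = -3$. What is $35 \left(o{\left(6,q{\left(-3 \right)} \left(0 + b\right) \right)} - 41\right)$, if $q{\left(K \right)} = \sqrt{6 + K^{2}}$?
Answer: $-1015 - 210 \sqrt{15} \approx -1828.3$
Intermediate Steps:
$o{\left(t,v \right)} = 2 t + 2 v$ ($o{\left(t,v \right)} = 2 \left(t + v\right) = 2 t + 2 v$)
$35 \left(o{\left(6,q{\left(-3 \right)} \left(0 + b\right) \right)} - 41\right) = 35 \left(\left(2 \cdot 6 + 2 \sqrt{6 + \left(-3\right)^{2}} \left(0 - 3\right)\right) - 41\right) = 35 \left(\left(12 + 2 \sqrt{6 + 9} \left(-3\right)\right) - 41\right) = 35 \left(\left(12 + 2 \sqrt{15} \left(-3\right)\right) - 41\right) = 35 \left(\left(12 + 2 \left(- 3 \sqrt{15}\right)\right) - 41\right) = 35 \left(\left(12 - 6 \sqrt{15}\right) - 41\right) = 35 \left(-29 - 6 \sqrt{15}\right) = -1015 - 210 \sqrt{15}$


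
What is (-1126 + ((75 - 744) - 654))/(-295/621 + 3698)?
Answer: -1520829/2296163 ≈ -0.66233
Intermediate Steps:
(-1126 + ((75 - 744) - 654))/(-295/621 + 3698) = (-1126 + (-669 - 654))/(-295*1/621 + 3698) = (-1126 - 1323)/(-295/621 + 3698) = -2449/2296163/621 = -2449*621/2296163 = -1520829/2296163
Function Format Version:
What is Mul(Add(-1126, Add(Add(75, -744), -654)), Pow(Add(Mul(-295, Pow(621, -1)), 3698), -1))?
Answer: Rational(-1520829, 2296163) ≈ -0.66233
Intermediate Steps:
Mul(Add(-1126, Add(Add(75, -744), -654)), Pow(Add(Mul(-295, Pow(621, -1)), 3698), -1)) = Mul(Add(-1126, Add(-669, -654)), Pow(Add(Mul(-295, Rational(1, 621)), 3698), -1)) = Mul(Add(-1126, -1323), Pow(Add(Rational(-295, 621), 3698), -1)) = Mul(-2449, Pow(Rational(2296163, 621), -1)) = Mul(-2449, Rational(621, 2296163)) = Rational(-1520829, 2296163)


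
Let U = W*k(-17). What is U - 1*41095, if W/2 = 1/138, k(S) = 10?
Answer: -2835545/69 ≈ -41095.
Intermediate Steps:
W = 1/69 (W = 2/138 = 2*(1/138) = 1/69 ≈ 0.014493)
U = 10/69 (U = (1/69)*10 = 10/69 ≈ 0.14493)
U - 1*41095 = 10/69 - 1*41095 = 10/69 - 41095 = -2835545/69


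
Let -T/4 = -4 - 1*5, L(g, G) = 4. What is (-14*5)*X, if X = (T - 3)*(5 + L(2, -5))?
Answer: -20790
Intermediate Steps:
T = 36 (T = -4*(-4 - 1*5) = -4*(-4 - 5) = -4*(-9) = 36)
X = 297 (X = (36 - 3)*(5 + 4) = 33*9 = 297)
(-14*5)*X = -14*5*297 = -70*297 = -20790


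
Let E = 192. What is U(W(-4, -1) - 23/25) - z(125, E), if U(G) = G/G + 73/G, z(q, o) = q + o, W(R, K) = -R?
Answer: -22507/77 ≈ -292.30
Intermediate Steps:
z(q, o) = o + q
U(G) = 1 + 73/G
U(W(-4, -1) - 23/25) - z(125, E) = (73 + (-1*(-4) - 23/25))/(-1*(-4) - 23/25) - (192 + 125) = (73 + (4 - 23*1/25))/(4 - 23*1/25) - 1*317 = (73 + (4 - 23/25))/(4 - 23/25) - 317 = (73 + 77/25)/(77/25) - 317 = (25/77)*(1902/25) - 317 = 1902/77 - 317 = -22507/77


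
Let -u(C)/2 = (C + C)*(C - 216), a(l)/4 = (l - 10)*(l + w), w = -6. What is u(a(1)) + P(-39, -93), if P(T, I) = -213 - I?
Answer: 25800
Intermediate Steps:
a(l) = 4*(-10 + l)*(-6 + l) (a(l) = 4*((l - 10)*(l - 6)) = 4*((-10 + l)*(-6 + l)) = 4*(-10 + l)*(-6 + l))
u(C) = -4*C*(-216 + C) (u(C) = -2*(C + C)*(C - 216) = -2*2*C*(-216 + C) = -4*C*(-216 + C))
u(a(1)) + P(-39, -93) = 4*(240 - 64*1 + 4*1²)*(216 - (240 - 64*1 + 4*1²)) + (-213 - 1*(-93)) = 4*(240 - 64 + 4*1)*(216 - (240 - 64 + 4*1)) + (-213 + 93) = 4*(240 - 64 + 4)*(216 - (240 - 64 + 4)) - 120 = 4*180*(216 - 1*180) - 120 = 4*180*(216 - 180) - 120 = 4*180*36 - 120 = 25920 - 120 = 25800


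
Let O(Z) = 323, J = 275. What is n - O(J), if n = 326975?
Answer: 326652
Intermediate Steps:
n - O(J) = 326975 - 1*323 = 326975 - 323 = 326652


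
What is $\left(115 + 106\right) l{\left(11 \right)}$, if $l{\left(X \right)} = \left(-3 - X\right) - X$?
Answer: $-5525$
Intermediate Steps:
$l{\left(X \right)} = -3 - 2 X$
$\left(115 + 106\right) l{\left(11 \right)} = \left(115 + 106\right) \left(-3 - 22\right) = 221 \left(-3 - 22\right) = 221 \left(-25\right) = -5525$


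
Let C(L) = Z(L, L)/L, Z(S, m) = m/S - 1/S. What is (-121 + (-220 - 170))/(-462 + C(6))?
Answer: 18396/16627 ≈ 1.1064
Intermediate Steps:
Z(S, m) = -1/S + m/S
C(L) = (-1 + L)/L**2 (C(L) = ((-1 + L)/L)/L = (-1 + L)/L**2)
(-121 + (-220 - 170))/(-462 + C(6)) = (-121 + (-220 - 170))/(-462 + (-1 + 6)/6**2) = (-121 - 390)/(-462 + (1/36)*5) = -511/(-462 + 5/36) = -511/(-16627/36) = -511*(-36/16627) = 18396/16627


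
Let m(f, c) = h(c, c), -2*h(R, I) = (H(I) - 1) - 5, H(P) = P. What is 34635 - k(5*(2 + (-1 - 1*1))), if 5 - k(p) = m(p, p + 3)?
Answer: 69263/2 ≈ 34632.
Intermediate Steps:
h(R, I) = 3 - I/2 (h(R, I) = -((I - 1) - 5)/2 = -((-1 + I) - 5)/2 = -(-6 + I)/2 = 3 - I/2)
m(f, c) = 3 - c/2
k(p) = 7/2 + p/2 (k(p) = 5 - (3 - (p + 3)/2) = 5 - (3 - (3 + p)/2) = 5 - (3 + (-3/2 - p/2)) = 5 - (3/2 - p/2) = 5 + (-3/2 + p/2) = 7/2 + p/2)
34635 - k(5*(2 + (-1 - 1*1))) = 34635 - (7/2 + (5*(2 + (-1 - 1*1)))/2) = 34635 - (7/2 + (5*(2 + (-1 - 1)))/2) = 34635 - (7/2 + (5*(2 - 2))/2) = 34635 - (7/2 + (5*0)/2) = 34635 - (7/2 + (1/2)*0) = 34635 - (7/2 + 0) = 34635 - 1*7/2 = 34635 - 7/2 = 69263/2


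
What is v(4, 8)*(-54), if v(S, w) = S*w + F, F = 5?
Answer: -1998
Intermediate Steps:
v(S, w) = 5 + S*w (v(S, w) = S*w + 5 = 5 + S*w)
v(4, 8)*(-54) = (5 + 4*8)*(-54) = (5 + 32)*(-54) = 37*(-54) = -1998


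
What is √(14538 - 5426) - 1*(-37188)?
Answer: 37188 + 2*√2278 ≈ 37283.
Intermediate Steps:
√(14538 - 5426) - 1*(-37188) = √9112 + 37188 = 2*√2278 + 37188 = 37188 + 2*√2278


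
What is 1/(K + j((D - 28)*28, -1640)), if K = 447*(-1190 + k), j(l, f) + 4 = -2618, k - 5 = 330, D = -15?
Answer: -1/384807 ≈ -2.5987e-6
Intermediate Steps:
k = 335 (k = 5 + 330 = 335)
j(l, f) = -2622 (j(l, f) = -4 - 2618 = -2622)
K = -382185 (K = 447*(-1190 + 335) = 447*(-855) = -382185)
1/(K + j((D - 28)*28, -1640)) = 1/(-382185 - 2622) = 1/(-384807) = -1/384807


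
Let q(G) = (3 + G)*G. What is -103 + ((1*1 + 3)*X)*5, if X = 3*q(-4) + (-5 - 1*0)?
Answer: 37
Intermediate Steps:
q(G) = G*(3 + G)
X = 7 (X = 3*(-4*(3 - 4)) + (-5 - 1*0) = 3*(-4*(-1)) + (-5 + 0) = 3*4 - 5 = 12 - 5 = 7)
-103 + ((1*1 + 3)*X)*5 = -103 + ((1*1 + 3)*7)*5 = -103 + ((1 + 3)*7)*5 = -103 + (4*7)*5 = -103 + 28*5 = -103 + 140 = 37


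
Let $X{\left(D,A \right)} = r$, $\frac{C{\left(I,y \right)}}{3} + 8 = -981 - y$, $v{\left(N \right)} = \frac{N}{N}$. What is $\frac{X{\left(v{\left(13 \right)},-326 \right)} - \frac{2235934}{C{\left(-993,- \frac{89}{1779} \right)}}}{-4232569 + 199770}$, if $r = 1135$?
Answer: $- \frac{1661381016}{3547536329129} \approx -0.00046832$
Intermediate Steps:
$v{\left(N \right)} = 1$
$C{\left(I,y \right)} = -2967 - 3 y$ ($C{\left(I,y \right)} = -24 + 3 \left(-981 - y\right) = -24 - \left(2943 + 3 y\right) = -2967 - 3 y$)
$X{\left(D,A \right)} = 1135$
$\frac{X{\left(v{\left(13 \right)},-326 \right)} - \frac{2235934}{C{\left(-993,- \frac{89}{1779} \right)}}}{-4232569 + 199770} = \frac{1135 - \frac{2235934}{-2967 - 3 \left(- \frac{89}{1779}\right)}}{-4232569 + 199770} = \frac{1135 - \frac{2235934}{-2967 - 3 \left(\left(-89\right) \frac{1}{1779}\right)}}{-4032799} = \left(1135 - \frac{2235934}{-2967 - - \frac{89}{593}}\right) \left(- \frac{1}{4032799}\right) = \left(1135 - \frac{2235934}{-2967 + \frac{89}{593}}\right) \left(- \frac{1}{4032799}\right) = \left(1135 - \frac{2235934}{- \frac{1759342}{593}}\right) \left(- \frac{1}{4032799}\right) = \left(1135 - - \frac{662954431}{879671}\right) \left(- \frac{1}{4032799}\right) = \left(1135 + \frac{662954431}{879671}\right) \left(- \frac{1}{4032799}\right) = \frac{1661381016}{879671} \left(- \frac{1}{4032799}\right) = - \frac{1661381016}{3547536329129}$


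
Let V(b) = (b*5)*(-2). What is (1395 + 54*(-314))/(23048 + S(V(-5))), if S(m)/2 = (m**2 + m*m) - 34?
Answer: -15561/32980 ≈ -0.47183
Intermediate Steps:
V(b) = -10*b (V(b) = (5*b)*(-2) = -10*b)
S(m) = -68 + 4*m**2 (S(m) = 2*((m**2 + m*m) - 34) = 2*((m**2 + m**2) - 34) = 2*(2*m**2 - 34) = 2*(-34 + 2*m**2) = -68 + 4*m**2)
(1395 + 54*(-314))/(23048 + S(V(-5))) = (1395 + 54*(-314))/(23048 + (-68 + 4*(-10*(-5))**2)) = (1395 - 16956)/(23048 + (-68 + 4*50**2)) = -15561/(23048 + (-68 + 4*2500)) = -15561/(23048 + (-68 + 10000)) = -15561/(23048 + 9932) = -15561/32980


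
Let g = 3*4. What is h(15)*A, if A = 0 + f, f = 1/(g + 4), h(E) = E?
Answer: 15/16 ≈ 0.93750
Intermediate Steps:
g = 12
f = 1/16 (f = 1/(12 + 4) = 1/16 ≈ 0.062500)
A = 1/16 (A = 0 + 1/16 = 1/16 ≈ 0.062500)
h(15)*A = 15*(1/16) = 15/16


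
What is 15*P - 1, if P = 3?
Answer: 44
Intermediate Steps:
15*P - 1 = 15*3 - 1 = 45 - 1 = 44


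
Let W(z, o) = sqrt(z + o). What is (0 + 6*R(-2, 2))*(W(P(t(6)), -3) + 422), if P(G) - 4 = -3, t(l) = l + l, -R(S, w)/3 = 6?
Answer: -45576 - 108*I*sqrt(2) ≈ -45576.0 - 152.74*I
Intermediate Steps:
R(S, w) = -18 (R(S, w) = -3*6 = -18)
t(l) = 2*l
P(G) = 1 (P(G) = 4 - 3 = 1)
W(z, o) = sqrt(o + z)
(0 + 6*R(-2, 2))*(W(P(t(6)), -3) + 422) = (0 + 6*(-18))*(sqrt(-3 + 1) + 422) = (0 - 108)*(sqrt(-2) + 422) = -108*(I*sqrt(2) + 422) = -108*(422 + I*sqrt(2)) = -45576 - 108*I*sqrt(2)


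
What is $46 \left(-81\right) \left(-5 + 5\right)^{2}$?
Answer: $0$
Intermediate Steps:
$46 \left(-81\right) \left(-5 + 5\right)^{2} = - 3726 \cdot 0^{2} = \left(-3726\right) 0 = 0$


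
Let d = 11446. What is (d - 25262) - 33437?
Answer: -47253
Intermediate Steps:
(d - 25262) - 33437 = (11446 - 25262) - 33437 = -13816 - 33437 = -47253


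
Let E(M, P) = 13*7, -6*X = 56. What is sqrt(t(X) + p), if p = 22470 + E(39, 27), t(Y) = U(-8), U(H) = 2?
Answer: 3*sqrt(2507) ≈ 150.21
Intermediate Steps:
X = -28/3 (X = -1/6*56 = -28/3 ≈ -9.3333)
t(Y) = 2
E(M, P) = 91
p = 22561 (p = 22470 + 91 = 22561)
sqrt(t(X) + p) = sqrt(2 + 22561) = sqrt(22563) = 3*sqrt(2507)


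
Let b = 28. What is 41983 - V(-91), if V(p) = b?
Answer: 41955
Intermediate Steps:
V(p) = 28
41983 - V(-91) = 41983 - 1*28 = 41983 - 28 = 41955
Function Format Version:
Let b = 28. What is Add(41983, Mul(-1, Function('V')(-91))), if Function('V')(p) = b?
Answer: 41955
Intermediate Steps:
Function('V')(p) = 28
Add(41983, Mul(-1, Function('V')(-91))) = Add(41983, Mul(-1, 28)) = Add(41983, -28) = 41955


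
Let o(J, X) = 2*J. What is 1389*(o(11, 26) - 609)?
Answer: -815343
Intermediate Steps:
1389*(o(11, 26) - 609) = 1389*(2*11 - 609) = 1389*(22 - 609) = 1389*(-587) = -815343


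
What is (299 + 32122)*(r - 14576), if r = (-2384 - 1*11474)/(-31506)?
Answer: -2481382290793/5251 ≈ -4.7255e+8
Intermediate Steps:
r = 6929/15753 (r = (-2384 - 11474)*(-1/31506) = -13858*(-1/31506) = 6929/15753 ≈ 0.43985)
(299 + 32122)*(r - 14576) = (299 + 32122)*(6929/15753 - 14576) = 32421*(-229608799/15753) = -2481382290793/5251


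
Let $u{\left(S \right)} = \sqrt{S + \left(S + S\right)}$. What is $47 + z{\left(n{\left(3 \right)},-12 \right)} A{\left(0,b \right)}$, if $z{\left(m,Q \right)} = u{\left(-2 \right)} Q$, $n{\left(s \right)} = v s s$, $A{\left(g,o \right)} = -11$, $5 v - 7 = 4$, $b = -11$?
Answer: $47 + 132 i \sqrt{6} \approx 47.0 + 323.33 i$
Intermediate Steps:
$v = \frac{11}{5}$ ($v = \frac{7}{5} + \frac{1}{5} \cdot 4 = \frac{7}{5} + \frac{4}{5} = \frac{11}{5} \approx 2.2$)
$n{\left(s \right)} = \frac{11 s^{2}}{5}$ ($n{\left(s \right)} = \frac{11 s}{5} s = \frac{11 s^{2}}{5}$)
$u{\left(S \right)} = \sqrt{3} \sqrt{S}$ ($u{\left(S \right)} = \sqrt{S + 2 S} = \sqrt{3 S} = \sqrt{3} \sqrt{S}$)
$z{\left(m,Q \right)} = i Q \sqrt{6}$ ($z{\left(m,Q \right)} = \sqrt{3} \sqrt{-2} Q = \sqrt{3} i \sqrt{2} Q = i \sqrt{6} Q = i Q \sqrt{6}$)
$47 + z{\left(n{\left(3 \right)},-12 \right)} A{\left(0,b \right)} = 47 + i \left(-12\right) \sqrt{6} \left(-11\right) = 47 + - 12 i \sqrt{6} \left(-11\right) = 47 + 132 i \sqrt{6}$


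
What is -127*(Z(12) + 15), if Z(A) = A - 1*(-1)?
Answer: -3556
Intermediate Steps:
Z(A) = 1 + A (Z(A) = A + 1 = 1 + A)
-127*(Z(12) + 15) = -127*((1 + 12) + 15) = -127*(13 + 15) = -127*28 = -3556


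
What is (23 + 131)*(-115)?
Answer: -17710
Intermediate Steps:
(23 + 131)*(-115) = 154*(-115) = -17710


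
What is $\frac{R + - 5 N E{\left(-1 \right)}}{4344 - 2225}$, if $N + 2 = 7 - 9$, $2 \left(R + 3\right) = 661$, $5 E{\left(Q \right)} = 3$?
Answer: $\frac{679}{4238} \approx 0.16022$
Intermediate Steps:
$E{\left(Q \right)} = \frac{3}{5}$ ($E{\left(Q \right)} = \frac{1}{5} \cdot 3 = \frac{3}{5}$)
$R = \frac{655}{2}$ ($R = -3 + \frac{1}{2} \cdot 661 = -3 + \frac{661}{2} = \frac{655}{2} \approx 327.5$)
$N = -4$ ($N = -2 + \left(7 - 9\right) = -2 - 2 = -4$)
$\frac{R + - 5 N E{\left(-1 \right)}}{4344 - 2225} = \frac{\frac{655}{2} + \left(-5\right) \left(-4\right) \frac{3}{5}}{4344 - 2225} = \frac{\frac{655}{2} + 20 \cdot \frac{3}{5}}{2119} = \left(\frac{655}{2} + 12\right) \frac{1}{2119} = \frac{679}{2} \cdot \frac{1}{2119} = \frac{679}{4238}$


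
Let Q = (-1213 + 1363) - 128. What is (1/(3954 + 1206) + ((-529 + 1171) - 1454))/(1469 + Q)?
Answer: -4189919/7693560 ≈ -0.54460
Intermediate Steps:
Q = 22 (Q = 150 - 128 = 22)
(1/(3954 + 1206) + ((-529 + 1171) - 1454))/(1469 + Q) = (1/(3954 + 1206) + ((-529 + 1171) - 1454))/(1469 + 22) = (1/5160 + (642 - 1454))/1491 = (1/5160 - 812)*(1/1491) = -4189919/5160*1/1491 = -4189919/7693560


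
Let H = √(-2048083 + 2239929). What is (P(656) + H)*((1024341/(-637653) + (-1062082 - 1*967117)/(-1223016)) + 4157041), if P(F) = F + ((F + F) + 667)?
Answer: 167498646812822997715/15291369048 + 1080636431050470953*√191846/259953273816 ≈ 1.2775e+10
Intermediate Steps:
P(F) = 667 + 3*F (P(F) = F + (2*F + 667) = F + (667 + 2*F) = 667 + 3*F)
H = √191846 ≈ 438.00
(P(656) + H)*((1024341/(-637653) + (-1062082 - 1*967117)/(-1223016)) + 4157041) = ((667 + 3*656) + √191846)*((1024341/(-637653) + (-1062082 - 1*967117)/(-1223016)) + 4157041) = ((667 + 1968) + √191846)*((1024341*(-1/637653) + (-1062082 - 967117)*(-1/1223016)) + 4157041) = (2635 + √191846)*((-341447/212551 - 2029199*(-1/1223016)) + 4157041) = (2635 + √191846)*((-341447/212551 + 2029199/1223016) + 4157041) = (2635 + √191846)*(13713132497/259953273816 + 4157041) = (2635 + √191846)*(1080636431050470953/259953273816) = 167498646812822997715/15291369048 + 1080636431050470953*√191846/259953273816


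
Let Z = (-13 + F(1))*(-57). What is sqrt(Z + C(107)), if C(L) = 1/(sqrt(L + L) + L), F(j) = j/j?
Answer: sqrt(73189 + 684*sqrt(214))/sqrt(107 + sqrt(214)) ≈ 26.154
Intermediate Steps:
F(j) = 1
Z = 684 (Z = (-13 + 1)*(-57) = -12*(-57) = 684)
C(L) = 1/(L + sqrt(2)*sqrt(L)) (C(L) = 1/(sqrt(2*L) + L) = 1/(sqrt(2)*sqrt(L) + L) = 1/(L + sqrt(2)*sqrt(L)))
sqrt(Z + C(107)) = sqrt(684 + 1/(107 + sqrt(2)*sqrt(107))) = sqrt(684 + 1/(107 + sqrt(214)))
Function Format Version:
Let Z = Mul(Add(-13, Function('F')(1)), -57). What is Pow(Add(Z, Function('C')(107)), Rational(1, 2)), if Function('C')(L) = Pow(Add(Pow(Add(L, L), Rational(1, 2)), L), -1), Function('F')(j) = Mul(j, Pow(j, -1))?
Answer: Mul(Pow(Add(107, Pow(214, Rational(1, 2))), Rational(-1, 2)), Pow(Add(73189, Mul(684, Pow(214, Rational(1, 2)))), Rational(1, 2))) ≈ 26.154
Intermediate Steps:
Function('F')(j) = 1
Z = 684 (Z = Mul(Add(-13, 1), -57) = Mul(-12, -57) = 684)
Function('C')(L) = Pow(Add(L, Mul(Pow(2, Rational(1, 2)), Pow(L, Rational(1, 2)))), -1) (Function('C')(L) = Pow(Add(Pow(Mul(2, L), Rational(1, 2)), L), -1) = Pow(Add(Mul(Pow(2, Rational(1, 2)), Pow(L, Rational(1, 2))), L), -1) = Pow(Add(L, Mul(Pow(2, Rational(1, 2)), Pow(L, Rational(1, 2)))), -1))
Pow(Add(Z, Function('C')(107)), Rational(1, 2)) = Pow(Add(684, Pow(Add(107, Mul(Pow(2, Rational(1, 2)), Pow(107, Rational(1, 2)))), -1)), Rational(1, 2)) = Pow(Add(684, Pow(Add(107, Pow(214, Rational(1, 2))), -1)), Rational(1, 2))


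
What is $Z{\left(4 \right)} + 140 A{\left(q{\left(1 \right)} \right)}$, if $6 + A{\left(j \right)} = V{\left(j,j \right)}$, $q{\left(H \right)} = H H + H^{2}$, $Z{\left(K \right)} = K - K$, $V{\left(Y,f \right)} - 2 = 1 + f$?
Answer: $-140$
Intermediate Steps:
$V{\left(Y,f \right)} = 3 + f$ ($V{\left(Y,f \right)} = 2 + \left(1 + f\right) = 3 + f$)
$Z{\left(K \right)} = 0$
$q{\left(H \right)} = 2 H^{2}$ ($q{\left(H \right)} = H^{2} + H^{2} = 2 H^{2}$)
$A{\left(j \right)} = -3 + j$ ($A{\left(j \right)} = -6 + \left(3 + j\right) = -3 + j$)
$Z{\left(4 \right)} + 140 A{\left(q{\left(1 \right)} \right)} = 0 + 140 \left(-3 + 2 \cdot 1^{2}\right) = 0 + 140 \left(-3 + 2 \cdot 1\right) = 0 + 140 \left(-3 + 2\right) = 0 + 140 \left(-1\right) = 0 - 140 = -140$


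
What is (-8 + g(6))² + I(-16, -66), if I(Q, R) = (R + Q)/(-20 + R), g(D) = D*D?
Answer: 33753/43 ≈ 784.95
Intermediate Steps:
g(D) = D²
I(Q, R) = (Q + R)/(-20 + R)
(-8 + g(6))² + I(-16, -66) = (-8 + 6²)² + (-16 - 66)/(-20 - 66) = (-8 + 36)² - 82/(-86) = 28² - 1/86*(-82) = 784 + 41/43 = 33753/43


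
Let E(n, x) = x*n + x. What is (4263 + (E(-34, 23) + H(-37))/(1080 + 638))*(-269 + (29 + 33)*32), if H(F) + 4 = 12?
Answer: 12559087345/1718 ≈ 7.3103e+6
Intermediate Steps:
E(n, x) = x + n*x (E(n, x) = n*x + x = x + n*x)
H(F) = 8 (H(F) = -4 + 12 = 8)
(4263 + (E(-34, 23) + H(-37))/(1080 + 638))*(-269 + (29 + 33)*32) = (4263 + (23*(1 - 34) + 8)/(1080 + 638))*(-269 + (29 + 33)*32) = (4263 + (23*(-33) + 8)/1718)*(-269 + 62*32) = (4263 + (-759 + 8)*(1/1718))*(-269 + 1984) = (4263 - 751*1/1718)*1715 = (4263 - 751/1718)*1715 = (7323083/1718)*1715 = 12559087345/1718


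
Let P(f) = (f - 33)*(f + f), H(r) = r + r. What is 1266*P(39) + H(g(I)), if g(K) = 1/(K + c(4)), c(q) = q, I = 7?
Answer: 6517370/11 ≈ 5.9249e+5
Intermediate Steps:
g(K) = 1/(4 + K) (g(K) = 1/(K + 4) = 1/(4 + K))
H(r) = 2*r
P(f) = 2*f*(-33 + f) (P(f) = (-33 + f)*(2*f) = 2*f*(-33 + f))
1266*P(39) + H(g(I)) = 1266*(2*39*(-33 + 39)) + 2/(4 + 7) = 1266*(2*39*6) + 2/11 = 1266*468 + 2*(1/11) = 592488 + 2/11 = 6517370/11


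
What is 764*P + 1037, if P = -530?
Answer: -403883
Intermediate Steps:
764*P + 1037 = 764*(-530) + 1037 = -404920 + 1037 = -403883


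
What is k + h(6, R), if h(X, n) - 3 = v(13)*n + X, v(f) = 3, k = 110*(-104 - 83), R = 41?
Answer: -20438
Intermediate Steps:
k = -20570 (k = 110*(-187) = -20570)
h(X, n) = 3 + X + 3*n (h(X, n) = 3 + (3*n + X) = 3 + (X + 3*n) = 3 + X + 3*n)
k + h(6, R) = -20570 + (3 + 6 + 3*41) = -20570 + (3 + 6 + 123) = -20570 + 132 = -20438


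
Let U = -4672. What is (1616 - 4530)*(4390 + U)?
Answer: 821748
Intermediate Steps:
(1616 - 4530)*(4390 + U) = (1616 - 4530)*(4390 - 4672) = -2914*(-282) = 821748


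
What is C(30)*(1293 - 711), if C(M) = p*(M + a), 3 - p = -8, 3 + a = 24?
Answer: 326502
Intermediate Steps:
a = 21 (a = -3 + 24 = 21)
p = 11 (p = 3 - 1*(-8) = 3 + 8 = 11)
C(M) = 231 + 11*M (C(M) = 11*(M + 21) = 11*(21 + M) = 231 + 11*M)
C(30)*(1293 - 711) = (231 + 11*30)*(1293 - 711) = (231 + 330)*582 = 561*582 = 326502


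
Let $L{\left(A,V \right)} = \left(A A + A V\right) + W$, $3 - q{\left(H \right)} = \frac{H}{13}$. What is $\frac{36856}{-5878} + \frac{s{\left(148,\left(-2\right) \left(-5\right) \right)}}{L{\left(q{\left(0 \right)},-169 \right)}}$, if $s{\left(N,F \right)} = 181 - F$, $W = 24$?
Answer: $- \frac{3079147}{464362} \approx -6.6309$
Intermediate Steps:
$q{\left(H \right)} = 3 - \frac{H}{13}$
$L{\left(A,V \right)} = 24 + A^{2} + A V$ ($L{\left(A,V \right)} = \left(A A + A V\right) + 24 = \left(A^{2} + A V\right) + 24 = 24 + A^{2} + A V$)
$\frac{36856}{-5878} + \frac{s{\left(148,\left(-2\right) \left(-5\right) \right)}}{L{\left(q{\left(0 \right)},-169 \right)}} = \frac{36856}{-5878} + \frac{181 - \left(-2\right) \left(-5\right)}{24 + \left(3 - 0\right)^{2} + \left(3 - 0\right) \left(-169\right)} = 36856 \left(- \frac{1}{5878}\right) + \frac{181 - 10}{24 + \left(3 + 0\right)^{2} + \left(3 + 0\right) \left(-169\right)} = - \frac{18428}{2939} + \frac{181 - 10}{24 + 3^{2} + 3 \left(-169\right)} = - \frac{18428}{2939} + \frac{171}{24 + 9 - 507} = - \frac{18428}{2939} + \frac{171}{-474} = - \frac{18428}{2939} + 171 \left(- \frac{1}{474}\right) = - \frac{18428}{2939} - \frac{57}{158} = - \frac{3079147}{464362}$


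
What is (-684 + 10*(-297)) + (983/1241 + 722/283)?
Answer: -1282121571/351203 ≈ -3650.7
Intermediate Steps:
(-684 + 10*(-297)) + (983/1241 + 722/283) = (-684 - 2970) + (983*(1/1241) + 722*(1/283)) = -3654 + (983/1241 + 722/283) = -3654 + 1174191/351203 = -1282121571/351203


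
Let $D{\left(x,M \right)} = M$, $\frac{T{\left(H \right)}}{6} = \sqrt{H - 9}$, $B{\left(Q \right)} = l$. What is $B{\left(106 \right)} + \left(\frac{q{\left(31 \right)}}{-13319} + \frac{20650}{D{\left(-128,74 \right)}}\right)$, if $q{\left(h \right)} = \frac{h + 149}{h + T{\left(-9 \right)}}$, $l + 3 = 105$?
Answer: $\frac{302145184369}{792920027} + \frac{3240 i \sqrt{2}}{21430271} \approx 381.05 + 0.00021381 i$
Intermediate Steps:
$l = 102$ ($l = -3 + 105 = 102$)
$B{\left(Q \right)} = 102$
$T{\left(H \right)} = 6 \sqrt{-9 + H}$ ($T{\left(H \right)} = 6 \sqrt{H - 9} = 6 \sqrt{-9 + H}$)
$q{\left(h \right)} = \frac{149 + h}{h + 18 i \sqrt{2}}$ ($q{\left(h \right)} = \frac{h + 149}{h + 6 \sqrt{-9 - 9}} = \frac{149 + h}{h + 6 \sqrt{-18}} = \frac{149 + h}{h + 6 \cdot 3 i \sqrt{2}} = \frac{149 + h}{h + 18 i \sqrt{2}}$)
$B{\left(106 \right)} + \left(\frac{q{\left(31 \right)}}{-13319} + \frac{20650}{D{\left(-128,74 \right)}}\right) = 102 + \left(\frac{\frac{1}{31 + 18 i \sqrt{2}} \left(149 + 31\right)}{-13319} + \frac{20650}{74}\right) = 102 + \left(\frac{1}{31 + 18 i \sqrt{2}} \cdot 180 \left(- \frac{1}{13319}\right) + 20650 \cdot \frac{1}{74}\right) = 102 + \left(\frac{180}{31 + 18 i \sqrt{2}} \left(- \frac{1}{13319}\right) + \frac{10325}{37}\right) = 102 + \left(- \frac{180}{13319 \left(31 + 18 i \sqrt{2}\right)} + \frac{10325}{37}\right) = 102 + \left(\frac{10325}{37} - \frac{180}{13319 \left(31 + 18 i \sqrt{2}\right)}\right) = \frac{14099}{37} - \frac{180}{13319 \left(31 + 18 i \sqrt{2}\right)}$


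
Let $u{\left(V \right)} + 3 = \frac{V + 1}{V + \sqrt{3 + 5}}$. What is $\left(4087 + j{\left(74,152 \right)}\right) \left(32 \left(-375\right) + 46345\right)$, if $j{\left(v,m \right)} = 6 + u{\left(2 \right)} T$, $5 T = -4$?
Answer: $140697727 - 41214 \sqrt{2} \approx 1.4064 \cdot 10^{8}$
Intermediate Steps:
$T = - \frac{4}{5}$ ($T = \frac{1}{5} \left(-4\right) = - \frac{4}{5} \approx -0.8$)
$u{\left(V \right)} = -3 + \frac{1 + V}{V + 2 \sqrt{2}}$ ($u{\left(V \right)} = -3 + \frac{V + 1}{V + \sqrt{3 + 5}} = -3 + \frac{1 + V}{V + \sqrt{8}} = -3 + \frac{1 + V}{V + 2 \sqrt{2}}$)
$j{\left(v,m \right)} = 6 - \frac{4 \left(-3 - 6 \sqrt{2}\right)}{5 \left(2 + 2 \sqrt{2}\right)}$ ($j{\left(v,m \right)} = 6 + \frac{1 - 6 \sqrt{2} - 4}{2 + 2 \sqrt{2}} \left(- \frac{4}{5}\right) = 6 + \frac{-3 - 6 \sqrt{2}}{2 + 2 \sqrt{2}} \left(- \frac{4}{5}\right) = 6 - \frac{4 \left(-3 - 6 \sqrt{2}\right)}{5 \left(2 + 2 \sqrt{2}\right)}$)
$\left(4087 + j{\left(74,152 \right)}\right) \left(32 \left(-375\right) + 46345\right) = \left(4087 + \left(\frac{48}{5} - \frac{6 \sqrt{2}}{5}\right)\right) \left(32 \left(-375\right) + 46345\right) = \left(\frac{20483}{5} - \frac{6 \sqrt{2}}{5}\right) \left(-12000 + 46345\right) = \left(\frac{20483}{5} - \frac{6 \sqrt{2}}{5}\right) 34345 = 140697727 - 41214 \sqrt{2}$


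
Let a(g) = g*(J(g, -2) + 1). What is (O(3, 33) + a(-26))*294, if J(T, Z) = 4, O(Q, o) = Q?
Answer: -37338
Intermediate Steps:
a(g) = 5*g (a(g) = g*(4 + 1) = g*5 = 5*g)
(O(3, 33) + a(-26))*294 = (3 + 5*(-26))*294 = (3 - 130)*294 = -127*294 = -37338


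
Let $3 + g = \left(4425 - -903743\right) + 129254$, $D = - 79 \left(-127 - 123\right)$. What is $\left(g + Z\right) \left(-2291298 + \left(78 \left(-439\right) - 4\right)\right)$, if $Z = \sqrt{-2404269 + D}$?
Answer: $-2412563530936 - 2325544 i \sqrt{2384519} \approx -2.4126 \cdot 10^{12} - 3.5911 \cdot 10^{9} i$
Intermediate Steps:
$D = 19750$ ($D = \left(-79\right) \left(-250\right) = 19750$)
$Z = i \sqrt{2384519}$ ($Z = \sqrt{-2404269 + 19750} = \sqrt{-2384519} = i \sqrt{2384519} \approx 1544.2 i$)
$g = 1037419$ ($g = -3 + \left(\left(4425 - -903743\right) + 129254\right) = -3 + \left(\left(4425 + 903743\right) + 129254\right) = -3 + \left(908168 + 129254\right) = -3 + 1037422 = 1037419$)
$\left(g + Z\right) \left(-2291298 + \left(78 \left(-439\right) - 4\right)\right) = \left(1037419 + i \sqrt{2384519}\right) \left(-2291298 + \left(78 \left(-439\right) - 4\right)\right) = \left(1037419 + i \sqrt{2384519}\right) \left(-2291298 - 34246\right) = \left(1037419 + i \sqrt{2384519}\right) \left(-2325544\right) = -2412563530936 - 2325544 i \sqrt{2384519}$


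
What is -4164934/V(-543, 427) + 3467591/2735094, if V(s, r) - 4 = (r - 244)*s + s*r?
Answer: 6270021145181/452967122622 ≈ 13.842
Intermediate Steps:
V(s, r) = 4 + r*s + s*(-244 + r) (V(s, r) = 4 + ((r - 244)*s + s*r) = 4 + ((-244 + r)*s + r*s) = 4 + (s*(-244 + r) + r*s) = 4 + (r*s + s*(-244 + r)) = 4 + r*s + s*(-244 + r))
-4164934/V(-543, 427) + 3467591/2735094 = -4164934/(4 - 244*(-543) + 2*427*(-543)) + 3467591/2735094 = -4164934/(4 + 132492 - 463722) + 3467591*(1/2735094) = -4164934/(-331226) + 3467591/2735094 = -4164934*(-1/331226) + 3467591/2735094 = 2082467/165613 + 3467591/2735094 = 6270021145181/452967122622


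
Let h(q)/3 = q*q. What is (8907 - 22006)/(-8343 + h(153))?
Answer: -13099/61884 ≈ -0.21167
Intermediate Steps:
h(q) = 3*q**2 (h(q) = 3*(q*q) = 3*q**2)
(8907 - 22006)/(-8343 + h(153)) = (8907 - 22006)/(-8343 + 3*153**2) = -13099/(-8343 + 3*23409) = -13099/(-8343 + 70227) = -13099/61884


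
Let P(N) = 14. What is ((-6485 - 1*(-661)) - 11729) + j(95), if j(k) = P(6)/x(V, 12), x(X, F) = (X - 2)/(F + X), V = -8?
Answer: -87793/5 ≈ -17559.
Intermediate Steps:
x(X, F) = (-2 + X)/(F + X)
j(k) = -28/5 (j(k) = 14/(((-2 - 8)/(12 - 8))) = 14/((-10/4)) = 14/(((1/4)*(-10))) = 14/(-5/2) = 14*(-2/5) = -28/5)
((-6485 - 1*(-661)) - 11729) + j(95) = ((-6485 - 1*(-661)) - 11729) - 28/5 = ((-6485 + 661) - 11729) - 28/5 = (-5824 - 11729) - 28/5 = -17553 - 28/5 = -87793/5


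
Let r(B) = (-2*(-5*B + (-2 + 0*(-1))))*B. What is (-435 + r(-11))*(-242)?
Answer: -176902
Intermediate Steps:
r(B) = B*(4 + 10*B) (r(B) = (-2*(-5*B + (-2 + 0)))*B = (-2*(-5*B - 2))*B = (-2*(-2 - 5*B))*B = (4 + 10*B)*B = B*(4 + 10*B))
(-435 + r(-11))*(-242) = (-435 + 2*(-11)*(2 + 5*(-11)))*(-242) = (-435 + 2*(-11)*(2 - 55))*(-242) = (-435 + 2*(-11)*(-53))*(-242) = (-435 + 1166)*(-242) = 731*(-242) = -176902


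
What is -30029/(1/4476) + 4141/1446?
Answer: -194356572443/1446 ≈ -1.3441e+8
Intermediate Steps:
-30029/(1/4476) + 4141/1446 = -30029/1/4476 + 4141*(1/1446) = -30029*4476 + 4141/1446 = -134409804 + 4141/1446 = -194356572443/1446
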